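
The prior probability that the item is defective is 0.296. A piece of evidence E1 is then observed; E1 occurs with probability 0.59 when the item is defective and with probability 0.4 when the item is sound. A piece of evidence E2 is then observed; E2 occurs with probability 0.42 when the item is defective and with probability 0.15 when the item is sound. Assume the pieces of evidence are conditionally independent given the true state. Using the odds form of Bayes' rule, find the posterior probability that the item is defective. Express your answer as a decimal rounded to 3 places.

Prior odds = 0.296/(1−0.296) = 0.42045.
Likelihood ratio for E1 = 0.59/0.4 = 1.4750.
Likelihood ratio for E2 = 0.42/0.15 = 2.8000.
Posterior odds = prior odds × LR₁ × LR₂ = 1.7365.
Posterior probability = odds/(1+odds) = 1.7365/2.7365 = 0.635.

Posterior probability ≈ 0.635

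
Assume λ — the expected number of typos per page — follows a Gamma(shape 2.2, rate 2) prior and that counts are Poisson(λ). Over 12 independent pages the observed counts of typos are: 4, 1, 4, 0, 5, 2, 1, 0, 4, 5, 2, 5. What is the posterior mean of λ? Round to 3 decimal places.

Posterior mean ≈ 2.514

The Poisson likelihood adds the total count to the shape and the number of exposure periods to the rate. Here ∑xᵢ = 33 and n = 12, so shape 2.2→35.2 and rate 2→14.
E[λ | data] = 35.2/14 = 2.514.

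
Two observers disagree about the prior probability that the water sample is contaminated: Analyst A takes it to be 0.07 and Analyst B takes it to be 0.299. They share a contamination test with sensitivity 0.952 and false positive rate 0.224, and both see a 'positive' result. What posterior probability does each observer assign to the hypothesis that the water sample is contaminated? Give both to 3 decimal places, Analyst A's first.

The likelihood ratio for a 'positive' result is 0.952/0.224 = 4.2500.
Analyst A: prior odds 0.07/0.93 = 0.075269; posterior odds 0.31989; posterior probability 0.242.
Analyst B: prior odds 0.299/0.701 = 0.42653; posterior odds 1.8128; posterior probability 0.644.

Analyst A: 0.242; Analyst B: 0.644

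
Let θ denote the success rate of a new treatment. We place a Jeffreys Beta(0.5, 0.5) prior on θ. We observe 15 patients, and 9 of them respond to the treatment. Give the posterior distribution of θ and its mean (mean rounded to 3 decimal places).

Posterior: Beta(9.5, 6.5); mean ≈ 0.594

Observing 9 successes and 6 failures updates Beta(0.5, 0.5) by adding the success and failure counts to the two shape parameters: α = 0.5+9 = 9.5, β = 0.5+6 = 6.5.
Posterior mean = α/(α+β) = 9.5/16 = 0.594.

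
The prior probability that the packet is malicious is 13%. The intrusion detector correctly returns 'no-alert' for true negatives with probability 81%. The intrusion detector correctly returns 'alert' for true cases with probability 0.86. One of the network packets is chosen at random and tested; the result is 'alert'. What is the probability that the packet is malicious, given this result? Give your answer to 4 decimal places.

Let H be the event that the packet is malicious. P(H) = 0.13, so P(¬H) = 0.87. With E the 'alert' result, P(E|H) = 0.86 and P(E|¬H) = 0.19.
P(E) = 0.86·0.13 + 0.19·0.87 = 0.11180 + 0.16530 = 0.27710.
By Bayes' theorem, P(H|E) = 0.11180 / 0.27710 = 0.4035.

P(H | E) ≈ 0.4035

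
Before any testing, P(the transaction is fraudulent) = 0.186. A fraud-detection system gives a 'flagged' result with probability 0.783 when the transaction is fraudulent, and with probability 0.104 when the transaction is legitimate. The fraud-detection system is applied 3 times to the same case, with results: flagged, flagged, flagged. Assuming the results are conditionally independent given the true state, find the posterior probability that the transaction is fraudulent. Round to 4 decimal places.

Posterior P(H) ≈ 0.9898

With H the event that the transaction is fraudulent, the joint likelihood of the observed sequence is P(data|H) = 0.783·0.783·0.783 = 0.48005 and P(data|¬H) = 0.104·0.104·0.104 = 0.0011249.
Bayes: P(H|data) = 0.186·0.48005 / (0.186·0.48005 + 0.814·0.0011249) = 0.089289/0.090205 = 0.9898.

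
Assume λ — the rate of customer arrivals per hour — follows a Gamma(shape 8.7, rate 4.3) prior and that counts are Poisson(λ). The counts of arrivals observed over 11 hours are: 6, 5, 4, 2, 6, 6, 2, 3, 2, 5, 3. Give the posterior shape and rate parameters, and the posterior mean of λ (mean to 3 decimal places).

Posterior: Gamma(shape=52.7, rate=15.3); mean ≈ 3.444

The Poisson likelihood adds the total count to the shape and the number of exposure periods to the rate. Here ∑xᵢ = 44 and n = 11, so shape 8.7→52.7 and rate 4.3→15.3.
E[λ | data] = 52.7/15.3 = 3.444.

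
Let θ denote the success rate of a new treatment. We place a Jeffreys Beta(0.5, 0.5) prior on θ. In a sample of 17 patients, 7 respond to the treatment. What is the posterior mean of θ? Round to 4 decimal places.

The binomial likelihood is conjugate to the Beta prior: with 7 successes and 10 failures, the posterior is Beta(0.5+7, 0.5+10) = Beta(7.5, 10.5).
Posterior mean = α/(α+β) = 7.5/18 = 0.4167.

Posterior mean ≈ 0.4167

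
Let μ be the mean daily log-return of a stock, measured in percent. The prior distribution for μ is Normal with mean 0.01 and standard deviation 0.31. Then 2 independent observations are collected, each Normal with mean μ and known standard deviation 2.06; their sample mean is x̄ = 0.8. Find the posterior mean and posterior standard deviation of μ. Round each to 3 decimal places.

Posterior mean ≈ 0.044; posterior SD ≈ 0.303

Prior precision 1/τ₀² = 1/0.31² = 10.4058; data precision n/σ² = 2/2.06² = 0.471298.
Posterior precision = 10.4058 + 0.471298 = 10.8771, giving posterior SD = 1/√10.8771 = 0.303.
Posterior mean = (10.4058·0.01 + 0.471298·0.8) / 10.8771 = 0.044.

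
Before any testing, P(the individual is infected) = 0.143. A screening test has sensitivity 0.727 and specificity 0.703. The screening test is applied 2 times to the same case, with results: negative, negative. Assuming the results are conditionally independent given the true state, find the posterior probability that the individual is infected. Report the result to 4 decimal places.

Posterior P(H) ≈ 0.0245

Let H be the event that the individual is infected; start with P(H) = 0.143. P('positive'|H) = 0.727, P('positive'|¬H) = 0.297.
Update on result 1 ('negative'): P(H) ← 0.273·0.1430 / (0.273·0.1430 + 0.703·0.8570) = 0.039039/0.64151 = 0.0609.
Update on result 2 ('negative'): P(H) ← 0.273·0.0609 / (0.273·0.0609 + 0.703·0.9391) = 0.016613/0.67683 = 0.0245.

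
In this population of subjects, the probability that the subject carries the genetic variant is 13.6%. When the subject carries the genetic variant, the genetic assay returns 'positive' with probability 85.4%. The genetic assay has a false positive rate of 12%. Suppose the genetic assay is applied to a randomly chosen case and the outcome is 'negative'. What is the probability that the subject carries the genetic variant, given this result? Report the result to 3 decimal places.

P(H | E) ≈ 0.025

Let H be the event that the subject carries the genetic variant. P(H) = 0.136, so P(¬H) = 0.864. With E the 'negative' result, P(E|H) = 0.146 and P(E|¬H) = 0.88.
P(E) = 0.146·0.136 + 0.88·0.864 = 0.019856 + 0.76032 = 0.78018.
By Bayes' theorem, P(H|E) = 0.019856 / 0.78018 = 0.025.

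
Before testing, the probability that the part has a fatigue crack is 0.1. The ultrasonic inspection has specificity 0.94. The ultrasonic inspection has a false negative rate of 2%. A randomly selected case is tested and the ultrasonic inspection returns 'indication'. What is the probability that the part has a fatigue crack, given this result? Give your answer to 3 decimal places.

Write H for 'the part has a fatigue crack'. Prior odds H:¬H = 0.1/0.9 = 0.11111. For the 'indication' outcome, the likelihood ratio is 0.98/0.06 = 16.333.
Posterior odds = 0.11111 × 16.333 = 1.8148, so P(H|E) = 1.8148/(1+1.8148) = 0.645.

P(H | E) ≈ 0.645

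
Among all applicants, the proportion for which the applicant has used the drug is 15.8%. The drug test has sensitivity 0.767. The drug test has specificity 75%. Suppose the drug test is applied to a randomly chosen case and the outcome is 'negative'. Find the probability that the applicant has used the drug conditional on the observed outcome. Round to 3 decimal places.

P(H | E) ≈ 0.055

Write H for 'the applicant has used the drug'. Prior odds H:¬H = 0.158/0.842 = 0.18765. For the 'negative' outcome, the likelihood ratio is 0.233/0.75 = 0.31067.
Posterior odds = 0.18765 × 0.31067 = 0.058296, so P(H|E) = 0.058296/(1+0.058296) = 0.055.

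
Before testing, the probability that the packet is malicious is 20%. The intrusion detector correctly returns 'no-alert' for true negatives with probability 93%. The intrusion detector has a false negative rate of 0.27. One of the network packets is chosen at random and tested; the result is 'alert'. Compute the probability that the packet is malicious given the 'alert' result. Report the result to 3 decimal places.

P(H | E) ≈ 0.723

Write H for 'the packet is malicious'. Prior odds H:¬H = 0.2/0.8 = 0.25000. For the 'alert' outcome, the likelihood ratio is 0.73/0.07 = 10.429.
Posterior odds = 0.25000 × 10.429 = 2.6071, so P(H|E) = 2.6071/(1+2.6071) = 0.723.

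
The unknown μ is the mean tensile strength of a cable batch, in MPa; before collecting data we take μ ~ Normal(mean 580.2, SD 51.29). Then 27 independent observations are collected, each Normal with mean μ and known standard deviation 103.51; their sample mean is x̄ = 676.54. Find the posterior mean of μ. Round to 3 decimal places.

Posterior mean ≈ 663.912

Prior precision 1/τ₀² = 1/51.29² = 0.00038013; data precision n/σ² = 27/103.51² = 0.00251999.
Posterior precision = 0.00038013 + 0.00251999 = 0.00290012.
Posterior mean = (0.00038013·580.2 + 0.00251999·676.54) / 0.00290012 = 663.912.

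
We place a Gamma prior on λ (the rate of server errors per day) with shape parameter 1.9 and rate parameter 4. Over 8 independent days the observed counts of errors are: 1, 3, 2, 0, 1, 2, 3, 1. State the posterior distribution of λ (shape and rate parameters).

Total count ∑xᵢ = 13 over n = 8 days.
Gamma is conjugate to the Poisson likelihood: posterior is Gamma(shape = 1.9+13 = 14.9, rate = 4+8 = 12).

Posterior: Gamma(shape=14.9, rate=12)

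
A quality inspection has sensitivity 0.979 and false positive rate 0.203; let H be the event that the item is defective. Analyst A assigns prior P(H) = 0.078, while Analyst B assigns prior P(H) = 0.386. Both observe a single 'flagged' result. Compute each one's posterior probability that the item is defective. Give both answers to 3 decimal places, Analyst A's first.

P('+'|H) = 0.979, P('+'|¬H) = 0.203.
Analyst A: numerator 0.979·0.078 = 0.076362; evidence = 0.076362+0.203·0.922 = 0.26353; posterior = 0.290.
Analyst B: numerator 0.979·0.386 = 0.37789; evidence = 0.37789+0.203·0.614 = 0.50254; posterior = 0.752.

Analyst A: 0.290; Analyst B: 0.752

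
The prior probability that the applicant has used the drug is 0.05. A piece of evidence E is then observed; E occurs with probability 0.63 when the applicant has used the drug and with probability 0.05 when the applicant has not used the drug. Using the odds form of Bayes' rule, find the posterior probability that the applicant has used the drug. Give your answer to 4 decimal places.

Posterior probability ≈ 0.3987

Prior odds = 0.05/(1−0.05) = 0.052632. In log-odds, ln(0.052632) = -2.9444.
Add log likelihood ratio: ln(12.600) = 2.5337.
Posterior log-odds = -0.41074, so posterior odds = exp(-0.41074) = 0.66316. Converting, P(H|E) = 0.66316/1.6632 = 0.3987.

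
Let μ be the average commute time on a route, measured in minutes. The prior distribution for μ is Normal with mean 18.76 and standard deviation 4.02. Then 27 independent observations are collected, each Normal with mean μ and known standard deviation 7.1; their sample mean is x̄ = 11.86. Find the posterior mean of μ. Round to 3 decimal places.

Posterior mean ≈ 12.575

Prior precision 1/τ₀² = 1/4.02² = 0.0618797; data precision n/σ² = 27/7.1² = 0.535608.
Posterior precision = 0.0618797 + 0.535608 = 0.597488.
Posterior mean = (0.0618797·18.76 + 0.535608·11.86) / 0.597488 = 12.575.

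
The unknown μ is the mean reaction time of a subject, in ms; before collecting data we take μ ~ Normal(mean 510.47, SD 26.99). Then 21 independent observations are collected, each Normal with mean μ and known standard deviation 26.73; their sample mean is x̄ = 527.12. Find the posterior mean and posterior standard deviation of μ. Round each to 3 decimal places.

Posterior mean ≈ 526.377; posterior SD ≈ 5.701

With known σ, the Normal prior is conjugate. Weight on the data is w = (n/σ²)/(n/σ² + 1/τ₀²) = 0.0293915/(0.0293915+0.00137276) = 0.95538.
Posterior mean = w·x̄ + (1−w)·μ₀ = 0.95538·527.12 + 0.044622·510.47 = 526.377. Posterior variance = 1/(0.0293915+0.00137276) = 32.5053, so SD = 5.701.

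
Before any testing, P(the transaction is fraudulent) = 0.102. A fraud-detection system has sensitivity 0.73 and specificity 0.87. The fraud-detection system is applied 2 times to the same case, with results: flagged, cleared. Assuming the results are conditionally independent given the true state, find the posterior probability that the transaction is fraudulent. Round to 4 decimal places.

With H the event that the transaction is fraudulent, the joint likelihood of the observed sequence is P(data|H) = 0.73·0.27 = 0.19710 and P(data|¬H) = 0.13·0.87 = 0.11310.
Bayes: P(H|data) = 0.102·0.19710 / (0.102·0.19710 + 0.898·0.11310) = 0.020104/0.12167 = 0.1652.

Posterior P(H) ≈ 0.1652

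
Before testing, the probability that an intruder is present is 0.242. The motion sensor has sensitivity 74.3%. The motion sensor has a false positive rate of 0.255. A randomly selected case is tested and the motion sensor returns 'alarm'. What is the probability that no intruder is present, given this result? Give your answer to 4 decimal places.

Write H for 'an intruder is present'. Prior odds H:¬H = 0.242/0.758 = 0.31926. For the 'alarm' outcome, the likelihood ratio is 0.743/0.255 = 2.9137.
Posterior odds = 0.31926 × 2.9137 = 0.93024, so P(H|E) = 0.93024/(1+0.93024) = 0.4819. Then P(¬H|E) = 1 − 0.4819 = 0.5181.

P(¬H | E) ≈ 0.5181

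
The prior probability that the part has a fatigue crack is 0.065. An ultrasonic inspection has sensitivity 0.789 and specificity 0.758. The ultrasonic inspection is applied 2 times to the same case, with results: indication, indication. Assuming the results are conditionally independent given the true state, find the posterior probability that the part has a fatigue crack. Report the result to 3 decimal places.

With H the event that the part has a fatigue crack, the joint likelihood of the observed sequence is P(data|H) = 0.789·0.789 = 0.62252 and P(data|¬H) = 0.242·0.242 = 0.058564.
Bayes: P(H|data) = 0.065·0.62252 / (0.065·0.62252 + 0.935·0.058564) = 0.040464/0.095221 = 0.4249.

Posterior P(H) ≈ 0.425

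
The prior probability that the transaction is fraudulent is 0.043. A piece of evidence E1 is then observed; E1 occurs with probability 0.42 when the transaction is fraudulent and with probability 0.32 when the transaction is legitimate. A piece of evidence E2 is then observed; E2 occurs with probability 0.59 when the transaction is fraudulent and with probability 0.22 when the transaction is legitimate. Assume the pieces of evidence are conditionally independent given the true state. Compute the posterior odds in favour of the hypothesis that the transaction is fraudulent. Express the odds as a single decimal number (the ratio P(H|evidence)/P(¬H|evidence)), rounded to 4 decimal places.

Posterior odds ≈ 0.1582

Prior odds = 0.043/(1−0.043) = 0.044932. In log-odds, ln(0.044932) = -3.1026.
Add log likelihood ratios: ln(1.3125) + ln(2.6818) = 1.2584.
Posterior log-odds = -1.8442, so posterior odds = exp(-1.8442) = 0.15816.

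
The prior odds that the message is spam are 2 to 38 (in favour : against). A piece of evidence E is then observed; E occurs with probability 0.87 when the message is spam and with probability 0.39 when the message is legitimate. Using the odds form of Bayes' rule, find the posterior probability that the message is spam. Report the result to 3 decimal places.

Prior odds = 2/38 = 0.052632. In log-odds, ln(0.052632) = -2.9444.
Add log likelihood ratio: ln(2.2308) = 0.80235.
Posterior log-odds = -2.1421, so posterior odds = exp(-2.1421) = 0.11741. Converting, P(H|E) = 0.11741/1.1174 = 0.105.

Posterior probability ≈ 0.105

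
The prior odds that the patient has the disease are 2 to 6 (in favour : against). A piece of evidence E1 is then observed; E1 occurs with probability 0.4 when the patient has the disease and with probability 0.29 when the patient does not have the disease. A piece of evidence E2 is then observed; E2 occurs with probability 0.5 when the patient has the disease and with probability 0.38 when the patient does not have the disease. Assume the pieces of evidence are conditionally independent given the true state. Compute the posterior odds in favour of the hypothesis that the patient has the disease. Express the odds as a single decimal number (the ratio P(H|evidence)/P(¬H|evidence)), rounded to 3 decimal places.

Posterior odds ≈ 0.605

Prior odds = 2/6 = 0.33333.
Likelihood ratio for E1 = 0.4/0.29 = 1.3793.
Likelihood ratio for E2 = 0.5/0.38 = 1.3158.
Posterior odds = prior odds × LR₁ × LR₂ = 0.60496.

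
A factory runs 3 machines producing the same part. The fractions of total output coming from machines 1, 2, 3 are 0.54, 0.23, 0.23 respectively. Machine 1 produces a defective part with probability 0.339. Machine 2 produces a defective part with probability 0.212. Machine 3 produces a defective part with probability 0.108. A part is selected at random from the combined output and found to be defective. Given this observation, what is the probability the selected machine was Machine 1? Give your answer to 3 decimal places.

Posterior probability ≈ 0.713

P(defective|M1) = 0.339; P(defective|M2) = 0.212; P(defective|M3) = 0.108.
Prior × likelihood for each source: 0.54·0.339=0.1831, 0.23·0.212=0.04876, 0.23·0.108=0.02484. Summing gives P(defective) = 0.25666.
P(Machine 1 | defective) = 0.1831 / 0.25666 = 0.713.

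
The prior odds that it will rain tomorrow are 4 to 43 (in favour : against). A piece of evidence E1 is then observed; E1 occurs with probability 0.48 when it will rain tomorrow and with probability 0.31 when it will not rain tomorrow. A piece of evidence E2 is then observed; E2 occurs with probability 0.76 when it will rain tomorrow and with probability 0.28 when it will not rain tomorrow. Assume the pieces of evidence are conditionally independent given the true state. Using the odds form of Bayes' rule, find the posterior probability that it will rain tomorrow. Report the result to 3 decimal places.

Posterior probability ≈ 0.281

Prior odds = 4/43 = 0.093023.
Likelihood ratio for E1 = 0.48/0.31 = 1.5484.
Likelihood ratio for E2 = 0.76/0.28 = 2.7143.
Posterior odds = prior odds × LR₁ × LR₂ = 0.39095.
Posterior probability = odds/(1+odds) = 0.39095/1.3910 = 0.281.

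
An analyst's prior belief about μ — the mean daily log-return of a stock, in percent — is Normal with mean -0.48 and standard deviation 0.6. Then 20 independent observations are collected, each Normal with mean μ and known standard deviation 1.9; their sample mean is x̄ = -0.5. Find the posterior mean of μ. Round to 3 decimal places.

Prior precision 1/τ₀² = 1/0.6² = 2.77778; data precision n/σ² = 20/1.9² = 5.54017.
Posterior precision = 2.77778 + 5.54017 = 8.31794.
Posterior mean = (2.77778·-0.48 + 5.54017·-0.5) / 8.31794 = -0.493.

Posterior mean ≈ -0.493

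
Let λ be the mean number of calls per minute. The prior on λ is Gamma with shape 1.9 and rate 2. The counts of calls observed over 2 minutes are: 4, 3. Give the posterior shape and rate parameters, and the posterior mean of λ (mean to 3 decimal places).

The Poisson likelihood adds the total count to the shape and the number of exposure periods to the rate. Here ∑xᵢ = 7 and n = 2, so shape 1.9→8.9 and rate 2→4.
Posterior mean = shape/rate = 8.9/4 = 2.225.

Posterior: Gamma(shape=8.9, rate=4); mean ≈ 2.225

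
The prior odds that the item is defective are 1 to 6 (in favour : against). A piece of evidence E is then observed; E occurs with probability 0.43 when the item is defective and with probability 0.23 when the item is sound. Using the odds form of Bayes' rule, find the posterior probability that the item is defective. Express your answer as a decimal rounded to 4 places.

Posterior probability ≈ 0.2376

Prior odds = 1/6 = 0.16667.
Likelihood ratio for E = 0.43/0.23 = 1.8696.
Posterior odds = prior odds × LR = 0.31159.
Posterior probability = odds/(1+odds) = 0.31159/1.3116 = 0.2376.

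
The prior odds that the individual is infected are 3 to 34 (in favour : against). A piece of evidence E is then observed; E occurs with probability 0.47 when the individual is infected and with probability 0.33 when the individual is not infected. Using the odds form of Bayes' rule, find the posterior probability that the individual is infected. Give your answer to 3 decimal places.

Prior odds = 3/34 = 0.088235.
Likelihood ratio for E = 0.47/0.33 = 1.4242.
Posterior odds = prior odds × LR = 0.12567.
Posterior probability = odds/(1+odds) = 0.12567/1.1257 = 0.112.

Posterior probability ≈ 0.112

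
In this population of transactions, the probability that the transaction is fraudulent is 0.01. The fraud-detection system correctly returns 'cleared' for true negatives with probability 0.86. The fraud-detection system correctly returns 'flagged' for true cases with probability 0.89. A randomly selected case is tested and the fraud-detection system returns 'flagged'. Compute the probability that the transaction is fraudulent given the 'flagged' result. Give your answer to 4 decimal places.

P(H | E) ≈ 0.0603

Let H be the event that the transaction is fraudulent. P(H) = 0.01, so P(¬H) = 0.99. With E the 'flagged' result, P(E|H) = 0.89 and P(E|¬H) = 0.14.
P(E) = 0.89·0.01 + 0.14·0.99 = 0.0089000 + 0.13860 = 0.14750.
By Bayes' theorem, P(H|E) = 0.0089000 / 0.14750 = 0.0603.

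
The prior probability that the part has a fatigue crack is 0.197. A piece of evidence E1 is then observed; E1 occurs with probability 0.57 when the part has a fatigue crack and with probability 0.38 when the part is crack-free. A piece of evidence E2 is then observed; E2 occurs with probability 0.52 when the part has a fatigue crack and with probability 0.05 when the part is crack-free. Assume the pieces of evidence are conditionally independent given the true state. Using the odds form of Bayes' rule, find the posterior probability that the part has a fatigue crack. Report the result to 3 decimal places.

Posterior probability ≈ 0.793

Prior odds = 0.197/(1−0.197) = 0.24533.
Likelihood ratio for E1 = 0.57/0.38 = 1.5000.
Likelihood ratio for E2 = 0.52/0.05 = 10.400.
Posterior odds = prior odds × LR₁ × LR₂ = 3.8271.
Posterior probability = odds/(1+odds) = 3.8271/4.8271 = 0.793.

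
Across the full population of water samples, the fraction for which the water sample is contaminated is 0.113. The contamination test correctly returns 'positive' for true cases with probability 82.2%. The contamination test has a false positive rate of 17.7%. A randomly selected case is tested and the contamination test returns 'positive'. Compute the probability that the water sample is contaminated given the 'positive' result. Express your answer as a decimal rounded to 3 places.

P(H | E) ≈ 0.372

Write H for 'the water sample is contaminated'. Prior odds H:¬H = 0.113/0.887 = 0.12740. For the 'positive' outcome, the likelihood ratio is 0.822/0.177 = 4.6441.
Posterior odds = 0.12740 × 4.6441 = 0.59163, so P(H|E) = 0.59163/(1+0.59163) = 0.372.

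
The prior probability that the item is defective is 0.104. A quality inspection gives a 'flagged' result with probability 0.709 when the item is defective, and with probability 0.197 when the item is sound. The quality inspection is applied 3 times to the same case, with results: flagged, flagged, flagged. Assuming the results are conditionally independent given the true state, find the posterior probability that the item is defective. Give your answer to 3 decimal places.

Posterior P(H) ≈ 0.844

With H the event that the item is defective, the joint likelihood of the observed sequence is P(data|H) = 0.709·0.709·0.709 = 0.35640 and P(data|¬H) = 0.197·0.197·0.197 = 0.0076454.
Bayes: P(H|data) = 0.104·0.35640 / (0.104·0.35640 + 0.896·0.0076454) = 0.037066/0.043916 = 0.8440.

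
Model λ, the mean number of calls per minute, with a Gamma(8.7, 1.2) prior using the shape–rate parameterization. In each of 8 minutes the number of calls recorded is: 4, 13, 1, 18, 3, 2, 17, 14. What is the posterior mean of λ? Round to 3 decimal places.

The Poisson likelihood adds the total count to the shape and the number of exposure periods to the rate. Here ∑xᵢ = 72 and n = 8, so shape 8.7→80.7 and rate 1.2→9.2.
Posterior mean = shape/rate = 80.7/9.2 = 8.772.

Posterior mean ≈ 8.772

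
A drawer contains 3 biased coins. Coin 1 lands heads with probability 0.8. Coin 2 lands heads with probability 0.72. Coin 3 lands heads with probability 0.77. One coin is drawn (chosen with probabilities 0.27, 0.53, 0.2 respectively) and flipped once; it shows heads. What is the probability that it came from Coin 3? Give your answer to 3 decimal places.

Tabulate prior·likelihood by source: [1] prior 0.27, lik 0.8, product 0.2160; [2] prior 0.53, lik 0.72, product 0.3816; [3] prior 0.2, lik 0.77, product 0.1540.
Normalizing constant = 0.75160; the posterior for Coin 3 is its product over the sum, 0.1540/0.75160 = 0.205.

Posterior probability ≈ 0.205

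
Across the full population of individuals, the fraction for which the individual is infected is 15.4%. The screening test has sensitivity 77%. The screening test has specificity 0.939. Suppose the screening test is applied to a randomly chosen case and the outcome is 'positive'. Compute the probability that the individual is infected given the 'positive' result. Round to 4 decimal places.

Let H be the event that the individual is infected. P(H) = 0.154, so P(¬H) = 0.846. With E the 'positive' result, P(E|H) = 0.77 and P(E|¬H) = 0.061.
P(E) = 0.77·0.154 + 0.061·0.846 = 0.11858 + 0.051606 = 0.17019.
By Bayes' theorem, P(H|E) = 0.11858 / 0.17019 = 0.6968.

P(H | E) ≈ 0.6968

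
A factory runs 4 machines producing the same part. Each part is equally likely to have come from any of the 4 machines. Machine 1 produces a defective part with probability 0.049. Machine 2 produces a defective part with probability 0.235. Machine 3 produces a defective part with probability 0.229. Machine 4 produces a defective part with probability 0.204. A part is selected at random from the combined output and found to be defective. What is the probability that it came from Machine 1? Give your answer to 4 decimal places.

Posterior probability ≈ 0.0683

P(defective|M1) = 0.049; P(defective|M2) = 0.235; P(defective|M3) = 0.229; P(defective|M4) = 0.204.
Prior × likelihood for each source: 0.25·0.049=0.01225, 0.25·0.235=0.05875, 0.25·0.229=0.05725, 0.25·0.204=0.05100. Summing gives P(defective) = 0.17925.
P(Machine 1 | defective) = 0.01225 / 0.17925 = 0.0683.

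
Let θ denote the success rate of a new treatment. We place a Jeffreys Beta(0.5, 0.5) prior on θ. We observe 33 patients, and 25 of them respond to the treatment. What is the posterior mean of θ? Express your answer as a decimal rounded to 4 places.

The binomial likelihood is conjugate to the Beta prior: with 25 successes and 8 failures, the posterior is Beta(0.5+25, 0.5+8) = Beta(25.5, 8.5).
E[θ | data] = 25.5/(25.5+8.5) = 0.7500.

Posterior mean ≈ 0.7500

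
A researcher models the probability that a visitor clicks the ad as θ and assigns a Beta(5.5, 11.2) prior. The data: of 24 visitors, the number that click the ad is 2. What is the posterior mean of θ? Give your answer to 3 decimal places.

The binomial likelihood is conjugate to the Beta prior: with 2 successes and 22 failures, the posterior is Beta(5.5+2, 11.2+22) = Beta(7.5, 33.2).
Posterior mean = α/(α+β) = 7.5/40.7 = 0.184.

Posterior mean ≈ 0.184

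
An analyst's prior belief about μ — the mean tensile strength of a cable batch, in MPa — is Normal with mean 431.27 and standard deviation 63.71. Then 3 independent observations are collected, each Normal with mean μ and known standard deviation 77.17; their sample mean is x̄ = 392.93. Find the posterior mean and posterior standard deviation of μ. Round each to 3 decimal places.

Posterior mean ≈ 405.522; posterior SD ≈ 36.512

With known σ, the Normal prior is conjugate. Weight on the data is w = (n/σ²)/(n/σ² + 1/τ₀²) = 0.00050376/(0.00050376+0.00024637) = 0.67157.
Posterior mean = w·x̄ + (1−w)·μ₀ = 0.67157·392.93 + 0.32843·431.27 = 405.522. Posterior variance = 1/(0.00050376+0.00024637) = 1333.10, so SD = 36.512.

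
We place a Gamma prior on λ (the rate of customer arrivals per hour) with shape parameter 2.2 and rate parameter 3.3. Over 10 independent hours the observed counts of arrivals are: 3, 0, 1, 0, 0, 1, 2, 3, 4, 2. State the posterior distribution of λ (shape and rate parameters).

The Poisson likelihood adds the total count to the shape and the number of exposure periods to the rate. Here ∑xᵢ = 16 and n = 10, so shape 2.2→18.2 and rate 3.3→13.3.

Posterior: Gamma(shape=18.2, rate=13.3)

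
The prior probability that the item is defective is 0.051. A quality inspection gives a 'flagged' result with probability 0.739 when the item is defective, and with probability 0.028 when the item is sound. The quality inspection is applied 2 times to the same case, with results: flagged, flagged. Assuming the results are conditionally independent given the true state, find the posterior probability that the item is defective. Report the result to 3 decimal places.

With H the event that the item is defective, the joint likelihood of the observed sequence is P(data|H) = 0.739·0.739 = 0.54612 and P(data|¬H) = 0.028·0.028 = 0.00078400.
Bayes: P(H|data) = 0.051·0.54612 / (0.051·0.54612 + 0.949·0.00078400) = 0.027852/0.028596 = 0.9740.

Posterior P(H) ≈ 0.974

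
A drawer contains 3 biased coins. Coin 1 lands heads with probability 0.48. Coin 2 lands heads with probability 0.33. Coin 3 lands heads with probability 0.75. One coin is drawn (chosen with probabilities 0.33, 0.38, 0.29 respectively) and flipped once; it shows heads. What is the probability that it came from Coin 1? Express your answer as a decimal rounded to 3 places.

P(heads|C1) = 0.48; P(heads|C2) = 0.33; P(heads|C3) = 0.75.
Prior × likelihood for each source: 0.33·0.48=0.1584, 0.38·0.33=0.1254, 0.29·0.75=0.2175. Summing gives P(heads) = 0.50130.
P(Coin 1 | heads) = 0.1584 / 0.50130 = 0.316.

Posterior probability ≈ 0.316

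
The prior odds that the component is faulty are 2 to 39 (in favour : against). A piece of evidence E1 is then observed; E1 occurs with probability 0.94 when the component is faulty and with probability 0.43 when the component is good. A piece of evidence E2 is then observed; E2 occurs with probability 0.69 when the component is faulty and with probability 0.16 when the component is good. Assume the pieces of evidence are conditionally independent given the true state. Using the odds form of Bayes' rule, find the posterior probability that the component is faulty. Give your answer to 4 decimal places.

Prior odds = 2/39 = 0.051282.
Likelihood ratio for E1 = 0.94/0.43 = 2.1860.
Likelihood ratio for E2 = 0.69/0.16 = 4.3125.
Posterior odds = prior odds × LR₁ × LR₂ = 0.48345.
Posterior probability = odds/(1+odds) = 0.48345/1.4835 = 0.3259.

Posterior probability ≈ 0.3259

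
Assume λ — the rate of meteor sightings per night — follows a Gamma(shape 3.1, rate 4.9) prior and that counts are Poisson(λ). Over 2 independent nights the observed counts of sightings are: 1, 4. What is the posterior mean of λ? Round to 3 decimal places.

Posterior mean ≈ 1.174

The Poisson likelihood adds the total count to the shape and the number of exposure periods to the rate. Here ∑xᵢ = 5 and n = 2, so shape 3.1→8.1 and rate 4.9→6.9.
E[λ | data] = 8.1/6.9 = 1.174.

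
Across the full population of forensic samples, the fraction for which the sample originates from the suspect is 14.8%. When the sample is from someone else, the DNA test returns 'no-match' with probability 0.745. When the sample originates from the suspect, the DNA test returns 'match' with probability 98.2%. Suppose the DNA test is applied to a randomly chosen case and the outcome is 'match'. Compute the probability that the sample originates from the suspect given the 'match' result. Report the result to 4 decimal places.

P(H | E) ≈ 0.4008

Let H be the event that the sample originates from the suspect. P(H) = 0.148, so P(¬H) = 0.852. With E the 'match' result, P(E|H) = 0.982 and P(E|¬H) = 0.255.
P(E) = 0.982·0.148 + 0.255·0.852 = 0.14534 + 0.21726 = 0.36260.
By Bayes' theorem, P(H|E) = 0.14534 / 0.36260 = 0.4008.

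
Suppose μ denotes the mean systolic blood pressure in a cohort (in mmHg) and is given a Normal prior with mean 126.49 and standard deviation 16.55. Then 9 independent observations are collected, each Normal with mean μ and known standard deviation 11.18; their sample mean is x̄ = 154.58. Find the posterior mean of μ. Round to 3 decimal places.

With known σ, the Normal prior is conjugate. Weight on the data is w = (n/σ²)/(n/σ² + 1/τ₀²) = 0.0720044/(0.0720044+0.00365093) = 0.95174.
Posterior mean = w·x̄ + (1−w)·μ₀ = 0.95174·154.58 + 0.048257·126.49 = 153.224.

Posterior mean ≈ 153.224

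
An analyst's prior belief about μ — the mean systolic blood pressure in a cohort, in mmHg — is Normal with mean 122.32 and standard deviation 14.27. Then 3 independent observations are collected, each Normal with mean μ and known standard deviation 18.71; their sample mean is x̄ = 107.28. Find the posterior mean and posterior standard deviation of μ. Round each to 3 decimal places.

Posterior mean ≈ 112.759; posterior SD ≈ 8.613

Prior precision 1/τ₀² = 1/14.27² = 0.00491080; data precision n/σ² = 3/18.71² = 0.00856986.
Posterior precision = 0.00491080 + 0.00856986 = 0.0134807, giving posterior SD = 1/√0.0134807 = 8.613.
Posterior mean = (0.00491080·122.32 + 0.00856986·107.28) / 0.0134807 = 112.759.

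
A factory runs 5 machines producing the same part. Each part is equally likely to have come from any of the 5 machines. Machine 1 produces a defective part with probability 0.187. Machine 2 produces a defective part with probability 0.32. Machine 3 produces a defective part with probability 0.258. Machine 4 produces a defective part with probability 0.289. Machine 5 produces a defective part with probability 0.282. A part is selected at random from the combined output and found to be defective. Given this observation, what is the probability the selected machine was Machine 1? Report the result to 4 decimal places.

P(defective|M1) = 0.187; P(defective|M2) = 0.32; P(defective|M3) = 0.258; P(defective|M4) = 0.289; P(defective|M5) = 0.282.
Prior × likelihood for each source: 0.2·0.187=0.03740, 0.2·0.32=0.06400, 0.2·0.258=0.05160, 0.2·0.289=0.05780, 0.2·0.282=0.05640. Summing gives P(defective) = 0.26720.
P(Machine 1 | defective) = 0.03740 / 0.26720 = 0.1400.

Posterior probability ≈ 0.1400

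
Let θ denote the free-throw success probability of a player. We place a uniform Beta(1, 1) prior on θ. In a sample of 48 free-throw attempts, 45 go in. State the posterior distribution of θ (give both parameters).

Observing 45 successes and 3 failures updates Beta(1, 1) by adding the success and failure counts to the two shape parameters: α = 1+45 = 46, β = 1+3 = 4.

Posterior: Beta(46, 4)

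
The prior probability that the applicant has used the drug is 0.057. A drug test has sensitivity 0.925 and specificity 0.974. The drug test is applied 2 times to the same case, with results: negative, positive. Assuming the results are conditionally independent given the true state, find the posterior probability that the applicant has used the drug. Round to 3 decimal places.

Posterior P(H) ≈ 0.142

With H the event that the applicant has used the drug, the joint likelihood of the observed sequence is P(data|H) = 0.075·0.925 = 0.069375 and P(data|¬H) = 0.974·0.026 = 0.025324.
Bayes: P(H|data) = 0.057·0.069375 / (0.057·0.069375 + 0.943·0.025324) = 0.0039544/0.027835 = 0.1421.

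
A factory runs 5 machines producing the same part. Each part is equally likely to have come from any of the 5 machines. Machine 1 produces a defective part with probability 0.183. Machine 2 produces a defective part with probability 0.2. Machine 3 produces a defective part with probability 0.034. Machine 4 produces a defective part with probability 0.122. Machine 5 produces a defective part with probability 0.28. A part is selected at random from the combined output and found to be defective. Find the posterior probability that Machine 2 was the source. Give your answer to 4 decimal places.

Posterior probability ≈ 0.2442

Tabulate prior·likelihood by source: [1] prior 0.2, lik 0.183, product 0.03660; [2] prior 0.2, lik 0.2, product 0.04000; [3] prior 0.2, lik 0.034, product 0.006800; [4] prior 0.2, lik 0.122, product 0.02440; [5] prior 0.2, lik 0.28, product 0.05600.
Normalizing constant = 0.16380; the posterior for Machine 2 is its product over the sum, 0.04000/0.16380 = 0.2442.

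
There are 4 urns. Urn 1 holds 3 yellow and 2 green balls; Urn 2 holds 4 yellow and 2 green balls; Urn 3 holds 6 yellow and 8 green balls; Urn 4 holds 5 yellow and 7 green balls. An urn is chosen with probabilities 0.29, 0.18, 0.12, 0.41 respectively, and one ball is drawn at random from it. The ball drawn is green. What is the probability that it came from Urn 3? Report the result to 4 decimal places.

Posterior probability ≈ 0.1418

P(green|Urn 1) = 0.4; P(green|Urn 2) = 0.3333; P(green|Urn 3) = 0.5714; P(green|Urn 4) = 0.5833.
Prior × likelihood for each source: 0.29·0.4=0.1160, 0.18·0.3333=0.06000, 0.12·0.5714=0.06857, 0.41·0.5833=0.2392. Summing gives P(green) = 0.48374.
P(Urn 3 | green) = 0.06857 / 0.48374 = 0.1418.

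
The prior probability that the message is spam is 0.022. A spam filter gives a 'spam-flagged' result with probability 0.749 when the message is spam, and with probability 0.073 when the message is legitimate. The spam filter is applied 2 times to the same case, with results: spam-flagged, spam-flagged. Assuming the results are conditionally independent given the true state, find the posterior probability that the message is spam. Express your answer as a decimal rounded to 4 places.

Posterior P(H) ≈ 0.7031

With H the event that the message is spam, the joint likelihood of the observed sequence is P(data|H) = 0.749·0.749 = 0.56100 and P(data|¬H) = 0.073·0.073 = 0.0053290.
Bayes: P(H|data) = 0.022·0.56100 / (0.022·0.56100 + 0.978·0.0053290) = 0.012342/0.017554 = 0.7031.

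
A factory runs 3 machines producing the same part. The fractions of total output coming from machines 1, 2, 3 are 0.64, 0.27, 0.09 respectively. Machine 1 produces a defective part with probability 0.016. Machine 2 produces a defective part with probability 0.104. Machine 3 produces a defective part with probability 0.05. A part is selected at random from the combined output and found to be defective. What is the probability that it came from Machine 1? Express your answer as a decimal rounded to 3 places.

Posterior probability ≈ 0.239

P(defective|M1) = 0.016; P(defective|M2) = 0.104; P(defective|M3) = 0.05.
Prior × likelihood for each source: 0.64·0.016=0.01024, 0.27·0.104=0.02808, 0.09·0.05=0.004500. Summing gives P(defective) = 0.042820.
P(Machine 1 | defective) = 0.01024 / 0.042820 = 0.239.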